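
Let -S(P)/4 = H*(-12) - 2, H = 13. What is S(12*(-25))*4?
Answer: 2528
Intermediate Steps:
S(P) = 632 (S(P) = -4*(13*(-12) - 2) = -4*(-156 - 2) = -4*(-158) = 632)
S(12*(-25))*4 = 632*4 = 2528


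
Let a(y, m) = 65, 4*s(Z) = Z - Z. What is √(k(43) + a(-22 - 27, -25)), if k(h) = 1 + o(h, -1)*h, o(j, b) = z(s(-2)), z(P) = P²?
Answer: √66 ≈ 8.1240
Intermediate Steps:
s(Z) = 0 (s(Z) = (Z - Z)/4 = (¼)*0 = 0)
o(j, b) = 0 (o(j, b) = 0² = 0)
k(h) = 1 (k(h) = 1 + 0*h = 1 + 0 = 1)
√(k(43) + a(-22 - 27, -25)) = √(1 + 65) = √66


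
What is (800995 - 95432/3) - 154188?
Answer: 1844989/3 ≈ 6.1500e+5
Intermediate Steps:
(800995 - 95432/3) - 154188 = 2307553/3 - 154188 = 1844989/3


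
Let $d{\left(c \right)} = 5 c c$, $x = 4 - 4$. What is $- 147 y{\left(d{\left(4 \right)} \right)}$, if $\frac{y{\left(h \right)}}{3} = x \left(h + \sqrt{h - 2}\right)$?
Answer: $0$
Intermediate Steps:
$x = 0$
$d{\left(c \right)} = 5 c^{2}$
$y{\left(h \right)} = 0$ ($y{\left(h \right)} = 3 \cdot 0 \left(h + \sqrt{h - 2}\right) = 3 \cdot 0 \left(h + \sqrt{-2 + h}\right) = 3 \cdot 0 = 0$)
$- 147 y{\left(d{\left(4 \right)} \right)} = \left(-147\right) 0 = 0$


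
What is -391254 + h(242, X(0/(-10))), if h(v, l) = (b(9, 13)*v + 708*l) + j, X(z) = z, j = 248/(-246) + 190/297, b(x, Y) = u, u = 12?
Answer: -4728942436/12177 ≈ -3.8835e+5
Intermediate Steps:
b(x, Y) = 12
j = -4486/12177 (j = 248*(-1/246) + 190*(1/297) = -124/123 + 190/297 = -4486/12177 ≈ -0.36840)
h(v, l) = -4486/12177 + 12*v + 708*l (h(v, l) = (12*v + 708*l) - 4486/12177 = -4486/12177 + 12*v + 708*l)
-391254 + h(242, X(0/(-10))) = -391254 + (-4486/12177 + 12*242 + 708*(0/(-10))) = -391254 + (-4486/12177 + 2904 + 708*(0*(-1/10))) = -391254 + (-4486/12177 + 2904 + 708*0) = -391254 + (-4486/12177 + 2904 + 0) = -391254 + 35357522/12177 = -4728942436/12177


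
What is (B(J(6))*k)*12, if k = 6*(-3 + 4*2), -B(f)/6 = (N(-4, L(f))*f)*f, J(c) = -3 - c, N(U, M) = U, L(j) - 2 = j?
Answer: 699840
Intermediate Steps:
L(j) = 2 + j
B(f) = 24*f**2 (B(f) = -6*(-4*f)*f = -(-24)*f**2 = 24*f**2)
k = 30 (k = 6*(-3 + 8) = 6*5 = 30)
(B(J(6))*k)*12 = ((24*(-3 - 1*6)**2)*30)*12 = ((24*(-3 - 6)**2)*30)*12 = ((24*(-9)**2)*30)*12 = ((24*81)*30)*12 = (1944*30)*12 = 58320*12 = 699840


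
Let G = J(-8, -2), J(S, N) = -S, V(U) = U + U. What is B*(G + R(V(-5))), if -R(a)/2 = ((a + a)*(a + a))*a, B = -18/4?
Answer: -36036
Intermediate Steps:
B = -9/2 (B = -18*¼ = -9/2 ≈ -4.5000)
V(U) = 2*U
R(a) = -8*a³ (R(a) = -2*(a + a)*(a + a)*a = -2*(2*a)*(2*a)*a = -2*4*a²*a = -8*a³)
G = 8 (G = -1*(-8) = 8)
B*(G + R(V(-5))) = -9*(8 - 8*(2*(-5))³)/2 = -9*(8 - 8*(-10)³)/2 = -9*(8 - 8*(-1000))/2 = -9*(8 + 8000)/2 = -9/2*8008 = -36036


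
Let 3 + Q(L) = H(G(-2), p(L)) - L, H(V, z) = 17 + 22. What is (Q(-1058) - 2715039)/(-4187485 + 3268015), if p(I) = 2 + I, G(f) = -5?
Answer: 542789/183894 ≈ 2.9516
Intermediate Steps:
H(V, z) = 39
Q(L) = 36 - L (Q(L) = -3 + (39 - L) = 36 - L)
(Q(-1058) - 2715039)/(-4187485 + 3268015) = ((36 - 1*(-1058)) - 2715039)/(-4187485 + 3268015) = ((36 + 1058) - 2715039)/(-919470) = (1094 - 2715039)*(-1/919470) = -2713945*(-1/919470) = 542789/183894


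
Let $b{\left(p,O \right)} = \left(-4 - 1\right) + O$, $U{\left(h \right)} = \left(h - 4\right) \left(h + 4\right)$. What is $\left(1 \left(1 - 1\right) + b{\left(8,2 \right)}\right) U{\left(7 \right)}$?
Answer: $-99$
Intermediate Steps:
$U{\left(h \right)} = \left(-4 + h\right) \left(4 + h\right)$
$b{\left(p,O \right)} = -5 + O$
$\left(1 \left(1 - 1\right) + b{\left(8,2 \right)}\right) U{\left(7 \right)} = \left(1 \left(1 - 1\right) + \left(-5 + 2\right)\right) \left(-16 + 7^{2}\right) = \left(1 \cdot 0 - 3\right) \left(-16 + 49\right) = \left(0 - 3\right) 33 = \left(-3\right) 33 = -99$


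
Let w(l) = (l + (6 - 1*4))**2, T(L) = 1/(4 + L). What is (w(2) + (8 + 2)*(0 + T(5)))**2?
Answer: 23716/81 ≈ 292.79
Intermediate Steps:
w(l) = (2 + l)**2 (w(l) = (l + (6 - 4))**2 = (l + 2)**2 = (2 + l)**2)
(w(2) + (8 + 2)*(0 + T(5)))**2 = ((2 + 2)**2 + (8 + 2)*(0 + 1/(4 + 5)))**2 = (4**2 + 10*(0 + 1/9))**2 = (16 + 10*(0 + 1/9))**2 = (16 + 10*(1/9))**2 = (16 + 10/9)**2 = (154/9)**2 = 23716/81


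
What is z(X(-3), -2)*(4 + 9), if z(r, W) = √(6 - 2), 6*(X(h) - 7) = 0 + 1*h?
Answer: 26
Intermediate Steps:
X(h) = 7 + h/6 (X(h) = 7 + (0 + 1*h)/6 = 7 + (0 + h)/6 = 7 + h/6)
z(r, W) = 2 (z(r, W) = √4 = 2)
z(X(-3), -2)*(4 + 9) = 2*(4 + 9) = 2*13 = 26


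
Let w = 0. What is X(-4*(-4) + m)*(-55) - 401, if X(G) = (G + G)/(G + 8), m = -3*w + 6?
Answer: -1445/3 ≈ -481.67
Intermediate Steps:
m = 6 (m = -3*0 + 6 = 0 + 6 = 6)
X(G) = 2*G/(8 + G) (X(G) = (2*G)/(8 + G) = 2*G/(8 + G))
X(-4*(-4) + m)*(-55) - 401 = (2*(-4*(-4) + 6)/(8 + (-4*(-4) + 6)))*(-55) - 401 = (2*(16 + 6)/(8 + (16 + 6)))*(-55) - 401 = (2*22/(8 + 22))*(-55) - 401 = (2*22/30)*(-55) - 401 = (2*22*(1/30))*(-55) - 401 = (22/15)*(-55) - 401 = -242/3 - 401 = -1445/3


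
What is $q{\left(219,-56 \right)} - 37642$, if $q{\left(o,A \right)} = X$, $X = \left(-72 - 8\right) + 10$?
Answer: $-37712$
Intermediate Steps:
$X = -70$ ($X = -80 + 10 = -70$)
$q{\left(o,A \right)} = -70$
$q{\left(219,-56 \right)} - 37642 = -70 - 37642 = -37712$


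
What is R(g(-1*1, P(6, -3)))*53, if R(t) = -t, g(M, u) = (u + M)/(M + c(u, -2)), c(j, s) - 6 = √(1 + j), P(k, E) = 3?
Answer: -106/7 ≈ -15.143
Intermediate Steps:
c(j, s) = 6 + √(1 + j)
g(M, u) = (M + u)/(6 + M + √(1 + u)) (g(M, u) = (u + M)/(M + (6 + √(1 + u))) = (M + u)/(6 + M + √(1 + u)))
R(g(-1*1, P(6, -3)))*53 = -(-1*1 + 3)/(6 - 1*1 + √(1 + 3))*53 = -(-1 + 3)/(6 - 1 + √4)*53 = -2/(6 - 1 + 2)*53 = -2/7*53 = -106/7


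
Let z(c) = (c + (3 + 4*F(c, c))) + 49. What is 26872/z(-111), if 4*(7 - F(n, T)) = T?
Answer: 3359/10 ≈ 335.90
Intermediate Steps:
F(n, T) = 7 - T/4
z(c) = 80 (z(c) = (c + (3 + 4*(7 - c/4))) + 49 = (c + (3 + (28 - c))) + 49 = (c + (31 - c)) + 49 = 31 + 49 = 80)
26872/z(-111) = 26872/80 = 26872*(1/80) = 3359/10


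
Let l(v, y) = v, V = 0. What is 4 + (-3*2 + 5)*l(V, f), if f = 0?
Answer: 4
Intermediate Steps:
4 + (-3*2 + 5)*l(V, f) = 4 + (-3*2 + 5)*0 = 4 + (-6 + 5)*0 = 4 - 1*0 = 4 + 0 = 4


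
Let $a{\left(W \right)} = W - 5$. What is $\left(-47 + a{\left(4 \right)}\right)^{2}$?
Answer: $2304$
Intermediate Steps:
$a{\left(W \right)} = -5 + W$ ($a{\left(W \right)} = W - 5 = -5 + W$)
$\left(-47 + a{\left(4 \right)}\right)^{2} = \left(-47 + \left(-5 + 4\right)\right)^{2} = \left(-47 - 1\right)^{2} = \left(-48\right)^{2} = 2304$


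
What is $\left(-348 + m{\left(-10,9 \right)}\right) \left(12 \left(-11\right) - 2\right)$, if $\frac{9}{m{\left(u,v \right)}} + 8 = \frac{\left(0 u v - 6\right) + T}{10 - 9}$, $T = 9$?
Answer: $\frac{234366}{5} \approx 46873.0$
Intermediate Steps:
$m{\left(u,v \right)} = - \frac{9}{5}$ ($m{\left(u,v \right)} = \frac{9}{-8 + \frac{\left(0 u v - 6\right) + 9}{10 - 9}} = \frac{9}{-8 + \frac{\left(0 v - 6\right) + 9}{1}} = \frac{9}{-8 + \left(\left(0 - 6\right) + 9\right) 1} = \frac{9}{-8 + \left(-6 + 9\right) 1} = \frac{9}{-8 + 3 \cdot 1} = \frac{9}{-8 + 3} = \frac{9}{-5} = 9 \left(- \frac{1}{5}\right) = - \frac{9}{5}$)
$\left(-348 + m{\left(-10,9 \right)}\right) \left(12 \left(-11\right) - 2\right) = \left(-348 - \frac{9}{5}\right) \left(12 \left(-11\right) - 2\right) = - \frac{1749 \left(-132 - 2\right)}{5} = \left(- \frac{1749}{5}\right) \left(-134\right) = \frac{234366}{5}$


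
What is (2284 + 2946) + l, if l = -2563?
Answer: 2667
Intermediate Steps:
(2284 + 2946) + l = (2284 + 2946) - 2563 = 5230 - 2563 = 2667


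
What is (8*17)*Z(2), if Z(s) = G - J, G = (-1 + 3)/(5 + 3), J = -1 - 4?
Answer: 714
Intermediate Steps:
J = -5
G = 1/4 (G = 2/8 = 2*(1/8) = 1/4 ≈ 0.25000)
Z(s) = 21/4 (Z(s) = 1/4 - 1*(-5) = 1/4 + 5 = 21/4)
(8*17)*Z(2) = (8*17)*(21/4) = 136*(21/4) = 714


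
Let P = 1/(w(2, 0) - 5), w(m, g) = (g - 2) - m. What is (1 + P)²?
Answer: 64/81 ≈ 0.79012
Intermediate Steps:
w(m, g) = -2 + g - m (w(m, g) = (-2 + g) - m = -2 + g - m)
P = -⅑ (P = 1/((-2 + 0 - 1*2) - 5) = 1/((-2 + 0 - 2) - 5) = 1/(-4 - 5) = 1/(-9) = -⅑ ≈ -0.11111)
(1 + P)² = (1 - ⅑)² = (8/9)² = 64/81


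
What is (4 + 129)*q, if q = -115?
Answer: -15295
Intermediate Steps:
(4 + 129)*q = (4 + 129)*(-115) = 133*(-115) = -15295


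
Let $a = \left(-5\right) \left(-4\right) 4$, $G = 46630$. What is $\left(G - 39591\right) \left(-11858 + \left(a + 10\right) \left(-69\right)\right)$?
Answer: $-127180652$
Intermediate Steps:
$a = 80$ ($a = 20 \cdot 4 = 80$)
$\left(G - 39591\right) \left(-11858 + \left(a + 10\right) \left(-69\right)\right) = \left(46630 - 39591\right) \left(-11858 + \left(80 + 10\right) \left(-69\right)\right) = 7039 \left(-11858 + 90 \left(-69\right)\right) = 7039 \left(-11858 - 6210\right) = 7039 \left(-18068\right) = -127180652$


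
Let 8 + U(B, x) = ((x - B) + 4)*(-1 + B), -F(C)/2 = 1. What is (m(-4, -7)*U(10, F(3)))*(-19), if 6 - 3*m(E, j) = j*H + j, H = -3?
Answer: -12160/3 ≈ -4053.3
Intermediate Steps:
F(C) = -2 (F(C) = -2*1 = -2)
U(B, x) = -8 + (-1 + B)*(4 + x - B) (U(B, x) = -8 + ((x - B) + 4)*(-1 + B) = -8 + (4 + x - B)*(-1 + B) = -8 + (-1 + B)*(4 + x - B))
m(E, j) = 2 + 2*j/3 (m(E, j) = 2 - (j*(-3) + j)/3 = 2 - (-3*j + j)/3 = 2 - (-2)*j/3 = 2 + 2*j/3)
(m(-4, -7)*U(10, F(3)))*(-19) = ((2 + (⅔)*(-7))*(-12 - 1*(-2) - 1*10² + 5*10 + 10*(-2)))*(-19) = ((2 - 14/3)*(-12 + 2 - 1*100 + 50 - 20))*(-19) = -8*(-12 + 2 - 100 + 50 - 20)/3*(-19) = -8/3*(-80)*(-19) = (640/3)*(-19) = -12160/3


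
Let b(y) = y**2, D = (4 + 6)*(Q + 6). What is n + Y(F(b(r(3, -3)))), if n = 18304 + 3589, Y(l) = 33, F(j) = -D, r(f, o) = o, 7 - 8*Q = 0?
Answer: 21926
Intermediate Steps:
Q = 7/8 (Q = 7/8 - 1/8*0 = 7/8 + 0 = 7/8 ≈ 0.87500)
D = 275/4 (D = (4 + 6)*(7/8 + 6) = 10*(55/8) = 275/4 ≈ 68.750)
F(j) = -275/4 (F(j) = -1*275/4 = -275/4)
n = 21893
n + Y(F(b(r(3, -3)))) = 21893 + 33 = 21926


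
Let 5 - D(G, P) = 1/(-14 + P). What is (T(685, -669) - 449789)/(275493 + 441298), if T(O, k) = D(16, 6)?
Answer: -3598271/5734328 ≈ -0.62750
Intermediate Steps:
D(G, P) = 5 - 1/(-14 + P)
T(O, k) = 41/8 (T(O, k) = (-71 + 5*6)/(-14 + 6) = (-71 + 30)/(-8) = -⅛*(-41) = 41/8)
(T(685, -669) - 449789)/(275493 + 441298) = (41/8 - 449789)/(275493 + 441298) = -3598271/8/716791 = -3598271/8*1/716791 = -3598271/5734328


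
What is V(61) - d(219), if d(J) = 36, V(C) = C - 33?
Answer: -8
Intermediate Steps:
V(C) = -33 + C
V(61) - d(219) = (-33 + 61) - 1*36 = 28 - 36 = -8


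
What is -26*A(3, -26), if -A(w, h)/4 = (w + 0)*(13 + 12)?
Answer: 7800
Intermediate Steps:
A(w, h) = -100*w (A(w, h) = -4*(w + 0)*(13 + 12) = -4*w*25 = -100*w)
-26*A(3, -26) = -(-2600)*3 = -26*(-300) = 7800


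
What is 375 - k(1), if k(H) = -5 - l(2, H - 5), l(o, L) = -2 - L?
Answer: 382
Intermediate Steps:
k(H) = -8 + H (k(H) = -5 - (-2 - (H - 5)) = -5 - (-2 - (-5 + H)) = -5 - (-2 + (5 - H)) = -5 - (3 - H) = -5 + (-3 + H) = -8 + H)
375 - k(1) = 375 - (-8 + 1) = 375 - 1*(-7) = 375 + 7 = 382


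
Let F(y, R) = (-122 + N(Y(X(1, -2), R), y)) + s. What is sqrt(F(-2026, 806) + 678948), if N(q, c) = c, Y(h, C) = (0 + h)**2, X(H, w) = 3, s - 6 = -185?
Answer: sqrt(676621) ≈ 822.57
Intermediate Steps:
s = -179 (s = 6 - 185 = -179)
Y(h, C) = h**2
F(y, R) = -301 + y (F(y, R) = (-122 + y) - 179 = -301 + y)
sqrt(F(-2026, 806) + 678948) = sqrt((-301 - 2026) + 678948) = sqrt(-2327 + 678948) = sqrt(676621)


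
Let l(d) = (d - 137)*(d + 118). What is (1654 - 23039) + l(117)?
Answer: -26085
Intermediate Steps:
l(d) = (-137 + d)*(118 + d)
(1654 - 23039) + l(117) = (1654 - 23039) + (-16166 + 117**2 - 19*117) = -21385 + (-16166 + 13689 - 2223) = -21385 - 4700 = -26085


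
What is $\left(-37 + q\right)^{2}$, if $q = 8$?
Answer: $841$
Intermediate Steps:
$\left(-37 + q\right)^{2} = \left(-37 + 8\right)^{2} = \left(-29\right)^{2} = 841$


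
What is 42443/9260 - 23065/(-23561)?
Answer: 1213581423/218174860 ≈ 5.5624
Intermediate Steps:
42443/9260 - 23065/(-23561) = 42443*(1/9260) - 23065*(-1/23561) = 42443/9260 + 23065/23561 = 1213581423/218174860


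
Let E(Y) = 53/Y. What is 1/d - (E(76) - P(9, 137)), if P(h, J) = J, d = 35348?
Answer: 45771251/335806 ≈ 136.30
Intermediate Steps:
1/d - (E(76) - P(9, 137)) = 1/35348 - (53/76 - 1*137) = 1/35348 - (53*(1/76) - 137) = 1/35348 - (53/76 - 137) = 1/35348 - 1*(-10359/76) = 1/35348 + 10359/76 = 45771251/335806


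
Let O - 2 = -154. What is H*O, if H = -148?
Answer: 22496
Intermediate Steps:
O = -152 (O = 2 - 154 = -152)
H*O = -148*(-152) = 22496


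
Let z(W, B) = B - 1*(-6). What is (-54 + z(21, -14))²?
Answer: 3844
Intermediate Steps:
z(W, B) = 6 + B (z(W, B) = B + 6 = 6 + B)
(-54 + z(21, -14))² = (-54 + (6 - 14))² = (-54 - 8)² = (-62)² = 3844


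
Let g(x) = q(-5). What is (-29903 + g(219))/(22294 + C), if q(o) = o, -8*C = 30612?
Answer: -59816/36935 ≈ -1.6195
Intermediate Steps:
C = -7653/2 (C = -⅛*30612 = -7653/2 ≈ -3826.5)
g(x) = -5
(-29903 + g(219))/(22294 + C) = (-29903 - 5)/(22294 - 7653/2) = -29908/36935/2 = -29908*2/36935 = -59816/36935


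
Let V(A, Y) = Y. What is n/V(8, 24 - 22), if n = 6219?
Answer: 6219/2 ≈ 3109.5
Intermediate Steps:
n/V(8, 24 - 22) = 6219/(24 - 22) = 6219/2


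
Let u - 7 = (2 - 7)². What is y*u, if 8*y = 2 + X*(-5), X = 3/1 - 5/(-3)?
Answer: -256/3 ≈ -85.333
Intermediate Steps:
X = 14/3 (X = 3*1 - 5*(-⅓) = 3 + 5/3 = 14/3 ≈ 4.6667)
y = -8/3 (y = (2 + (14/3)*(-5))/8 = (2 - 70/3)/8 = (⅛)*(-64/3) = -8/3 ≈ -2.6667)
u = 32 (u = 7 + (2 - 7)² = 7 + (-5)² = 7 + 25 = 32)
y*u = -8/3*32 = -256/3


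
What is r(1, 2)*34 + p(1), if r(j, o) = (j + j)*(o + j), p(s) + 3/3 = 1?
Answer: 204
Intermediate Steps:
p(s) = 0 (p(s) = -1 + 1 = 0)
r(j, o) = 2*j*(j + o) (r(j, o) = (2*j)*(j + o) = 2*j*(j + o))
r(1, 2)*34 + p(1) = (2*1*(1 + 2))*34 + 0 = (2*1*3)*34 + 0 = 6*34 + 0 = 204 + 0 = 204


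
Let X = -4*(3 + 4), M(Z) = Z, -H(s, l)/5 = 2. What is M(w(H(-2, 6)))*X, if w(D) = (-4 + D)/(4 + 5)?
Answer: 392/9 ≈ 43.556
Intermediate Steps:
H(s, l) = -10 (H(s, l) = -5*2 = -10)
w(D) = -4/9 + D/9 (w(D) = (-4 + D)/9 = (-4 + D)*(1/9) = -4/9 + D/9)
X = -28 (X = -4*7 = -28)
M(w(H(-2, 6)))*X = (-4/9 + (1/9)*(-10))*(-28) = (-4/9 - 10/9)*(-28) = -14/9*(-28) = 392/9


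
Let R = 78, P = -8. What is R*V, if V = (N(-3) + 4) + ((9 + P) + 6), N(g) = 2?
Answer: 1014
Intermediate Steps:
V = 13 (V = (2 + 4) + ((9 - 8) + 6) = 6 + (1 + 6) = 6 + 7 = 13)
R*V = 78*13 = 1014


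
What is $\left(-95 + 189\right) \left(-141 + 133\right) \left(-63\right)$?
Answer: $47376$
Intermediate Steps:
$\left(-95 + 189\right) \left(-141 + 133\right) \left(-63\right) = 94 \left(-8\right) \left(-63\right) = \left(-752\right) \left(-63\right) = 47376$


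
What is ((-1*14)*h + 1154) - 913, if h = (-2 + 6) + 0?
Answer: 185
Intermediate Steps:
h = 4 (h = 4 + 0 = 4)
((-1*14)*h + 1154) - 913 = (-1*14*4 + 1154) - 913 = (-14*4 + 1154) - 913 = (-56 + 1154) - 913 = 1098 - 913 = 185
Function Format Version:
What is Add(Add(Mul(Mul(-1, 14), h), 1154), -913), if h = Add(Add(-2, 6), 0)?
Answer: 185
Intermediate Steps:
h = 4 (h = Add(4, 0) = 4)
Add(Add(Mul(Mul(-1, 14), h), 1154), -913) = Add(Add(Mul(Mul(-1, 14), 4), 1154), -913) = Add(Add(Mul(-14, 4), 1154), -913) = Add(Add(-56, 1154), -913) = Add(1098, -913) = 185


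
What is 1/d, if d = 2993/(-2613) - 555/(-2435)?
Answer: -1272531/1167548 ≈ -1.0899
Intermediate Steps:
d = -1167548/1272531 (d = 2993*(-1/2613) - 555*(-1/2435) = -2993/2613 + 111/487 = -1167548/1272531 ≈ -0.91750)
1/d = 1/(-1167548/1272531) = -1272531/1167548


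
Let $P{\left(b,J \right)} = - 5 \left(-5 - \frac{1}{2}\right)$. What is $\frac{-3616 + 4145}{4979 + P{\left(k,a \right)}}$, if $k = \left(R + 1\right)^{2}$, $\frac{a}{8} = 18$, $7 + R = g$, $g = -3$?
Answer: $\frac{1058}{10013} \approx 0.10566$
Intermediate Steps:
$R = -10$ ($R = -7 - 3 = -10$)
$a = 144$ ($a = 8 \cdot 18 = 144$)
$k = 81$ ($k = \left(-10 + 1\right)^{2} = \left(-9\right)^{2} = 81$)
$P{\left(b,J \right)} = \frac{55}{2}$ ($P{\left(b,J \right)} = - 5 \left(-5 - \frac{1}{2}\right) = \left(-5\right) \left(- \frac{11}{2}\right) = \frac{55}{2}$)
$\frac{-3616 + 4145}{4979 + P{\left(k,a \right)}} = \frac{-3616 + 4145}{4979 + \frac{55}{2}} = \frac{529}{\frac{10013}{2}} = 529 \cdot \frac{2}{10013} = \frac{1058}{10013}$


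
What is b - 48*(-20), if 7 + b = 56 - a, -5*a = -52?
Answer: 4993/5 ≈ 998.60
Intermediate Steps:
a = 52/5 (a = -1/5*(-52) = 52/5 ≈ 10.400)
b = 193/5 (b = -7 + (56 - 1*52/5) = -7 + (56 - 52/5) = -7 + 228/5 = 193/5 ≈ 38.600)
b - 48*(-20) = 193/5 - 48*(-20) = 193/5 + 960 = 4993/5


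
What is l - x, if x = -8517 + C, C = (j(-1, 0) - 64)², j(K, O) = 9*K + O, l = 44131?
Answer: 47319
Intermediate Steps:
j(K, O) = O + 9*K
C = 5329 (C = ((0 + 9*(-1)) - 64)² = ((0 - 9) - 64)² = (-9 - 64)² = (-73)² = 5329)
x = -3188 (x = -8517 + 5329 = -3188)
l - x = 44131 - 1*(-3188) = 44131 + 3188 = 47319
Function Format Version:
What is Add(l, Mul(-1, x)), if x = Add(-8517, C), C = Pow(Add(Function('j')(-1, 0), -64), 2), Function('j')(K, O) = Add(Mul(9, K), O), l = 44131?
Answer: 47319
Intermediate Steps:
Function('j')(K, O) = Add(O, Mul(9, K))
C = 5329 (C = Pow(Add(Add(0, Mul(9, -1)), -64), 2) = Pow(Add(Add(0, -9), -64), 2) = Pow(Add(-9, -64), 2) = Pow(-73, 2) = 5329)
x = -3188 (x = Add(-8517, 5329) = -3188)
Add(l, Mul(-1, x)) = Add(44131, Mul(-1, -3188)) = Add(44131, 3188) = 47319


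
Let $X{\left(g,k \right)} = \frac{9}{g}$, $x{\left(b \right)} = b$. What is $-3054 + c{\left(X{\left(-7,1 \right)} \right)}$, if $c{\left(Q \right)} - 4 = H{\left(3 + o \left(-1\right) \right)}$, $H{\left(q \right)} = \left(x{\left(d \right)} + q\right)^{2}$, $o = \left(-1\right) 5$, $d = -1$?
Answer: $-3001$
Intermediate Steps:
$o = -5$
$H{\left(q \right)} = \left(-1 + q\right)^{2}$
$c{\left(Q \right)} = 53$ ($c{\left(Q \right)} = 4 + \left(-1 + \left(3 - -5\right)\right)^{2} = 4 + \left(-1 + \left(3 + 5\right)\right)^{2} = 4 + \left(-1 + 8\right)^{2} = 4 + 7^{2} = 4 + 49 = 53$)
$-3054 + c{\left(X{\left(-7,1 \right)} \right)} = -3054 + 53 = -3001$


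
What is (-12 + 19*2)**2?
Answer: 676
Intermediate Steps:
(-12 + 19*2)**2 = (-12 + 38)**2 = 26**2 = 676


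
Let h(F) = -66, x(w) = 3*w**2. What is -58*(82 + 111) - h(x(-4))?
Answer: -11128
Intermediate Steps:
-58*(82 + 111) - h(x(-4)) = -58*(82 + 111) - 1*(-66) = -58*193 + 66 = -11194 + 66 = -11128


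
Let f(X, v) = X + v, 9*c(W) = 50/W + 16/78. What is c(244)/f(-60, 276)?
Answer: 1951/9249552 ≈ 0.00021093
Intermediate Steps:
c(W) = 8/351 + 50/(9*W) (c(W) = (50/W + 16/78)/9 = (50/W + 16*(1/78))/9 = (50/W + 8/39)/9 = (8/39 + 50/W)/9 = 8/351 + 50/(9*W))
c(244)/f(-60, 276) = ((2/351)*(975 + 4*244)/244)/(-60 + 276) = ((2/351)*(1/244)*(975 + 976))/216 = ((2/351)*(1/244)*1951)*(1/216) = (1951/42822)*(1/216) = 1951/9249552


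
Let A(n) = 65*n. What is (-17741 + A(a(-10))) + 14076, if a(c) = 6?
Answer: -3275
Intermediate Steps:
(-17741 + A(a(-10))) + 14076 = (-17741 + 65*6) + 14076 = (-17741 + 390) + 14076 = -17351 + 14076 = -3275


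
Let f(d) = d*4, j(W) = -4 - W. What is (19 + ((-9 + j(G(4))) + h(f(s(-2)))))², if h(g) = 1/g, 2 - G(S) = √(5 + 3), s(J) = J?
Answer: 1473/64 + 31*√2/2 ≈ 44.936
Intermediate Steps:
G(S) = 2 - 2*√2 (G(S) = 2 - √(5 + 3) = 2 - √8 = 2 - 2*√2)
f(d) = 4*d
(19 + ((-9 + j(G(4))) + h(f(s(-2)))))² = (19 + ((-9 + (-4 - (2 - 2*√2))) + 1/(4*(-2))))² = (19 + ((-9 + (-4 + (-2 + 2*√2))) + 1/(-8)))² = (19 + ((-9 + (-6 + 2*√2)) - ⅛))² = (19 + ((-15 + 2*√2) - ⅛))² = (19 + (-121/8 + 2*√2))² = (31/8 + 2*√2)²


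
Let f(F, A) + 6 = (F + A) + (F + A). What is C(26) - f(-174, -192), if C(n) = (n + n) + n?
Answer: 816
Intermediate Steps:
f(F, A) = -6 + 2*A + 2*F (f(F, A) = -6 + ((F + A) + (F + A)) = -6 + ((A + F) + (A + F)) = -6 + (2*A + 2*F) = -6 + 2*A + 2*F)
C(n) = 3*n (C(n) = 2*n + n = 3*n)
C(26) - f(-174, -192) = 3*26 - (-6 + 2*(-192) + 2*(-174)) = 78 - (-6 - 384 - 348) = 78 - 1*(-738) = 78 + 738 = 816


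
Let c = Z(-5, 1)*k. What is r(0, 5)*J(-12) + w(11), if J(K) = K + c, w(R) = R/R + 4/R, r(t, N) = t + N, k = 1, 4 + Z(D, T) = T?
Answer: -810/11 ≈ -73.636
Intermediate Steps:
Z(D, T) = -4 + T
r(t, N) = N + t
c = -3 (c = (-4 + 1)*1 = -3*1 = -3)
w(R) = 1 + 4/R
J(K) = -3 + K (J(K) = K - 3 = -3 + K)
r(0, 5)*J(-12) + w(11) = (5 + 0)*(-3 - 12) + (4 + 11)/11 = 5*(-15) + (1/11)*15 = -75 + 15/11 = -810/11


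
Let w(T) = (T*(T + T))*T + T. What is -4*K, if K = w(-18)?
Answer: 46728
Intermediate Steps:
w(T) = T + 2*T**3 (w(T) = (T*(2*T))*T + T = (2*T**2)*T + T = 2*T**3 + T = T + 2*T**3)
K = -11682 (K = -18 + 2*(-18)**3 = -18 + 2*(-5832) = -18 - 11664 = -11682)
-4*K = -4*(-11682) = 46728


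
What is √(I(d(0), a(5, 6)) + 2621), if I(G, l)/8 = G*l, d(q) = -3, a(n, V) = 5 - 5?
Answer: √2621 ≈ 51.196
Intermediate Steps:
a(n, V) = 0
I(G, l) = 8*G*l (I(G, l) = 8*(G*l) = 8*G*l)
√(I(d(0), a(5, 6)) + 2621) = √(8*(-3)*0 + 2621) = √(0 + 2621) = √2621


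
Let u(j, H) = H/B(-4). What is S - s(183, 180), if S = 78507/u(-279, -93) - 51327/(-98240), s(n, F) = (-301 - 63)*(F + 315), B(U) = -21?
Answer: 602716664097/3045440 ≈ 1.9791e+5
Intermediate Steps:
u(j, H) = -H/21 (u(j, H) = H/(-21) = H*(-1/21) = -H/21)
s(n, F) = -114660 - 364*F (s(n, F) = -364*(315 + F) = -114660 - 364*F)
S = 53989284897/3045440 (S = 78507/((-1/21*(-93))) - 51327/(-98240) = 78507/(31/7) - 51327*(-1/98240) = 78507*(7/31) + 51327/98240 = 549549/31 + 51327/98240 = 53989284897/3045440 ≈ 17728.)
S - s(183, 180) = 53989284897/3045440 - (-114660 - 364*180) = 53989284897/3045440 - (-114660 - 65520) = 53989284897/3045440 - 1*(-180180) = 53989284897/3045440 + 180180 = 602716664097/3045440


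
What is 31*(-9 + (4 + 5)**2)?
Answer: 2232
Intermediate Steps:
31*(-9 + (4 + 5)**2) = 31*(-9 + 9**2) = 31*(-9 + 81) = 31*72 = 2232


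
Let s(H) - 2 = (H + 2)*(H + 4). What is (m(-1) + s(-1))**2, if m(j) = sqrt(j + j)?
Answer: (5 + I*sqrt(2))**2 ≈ 23.0 + 14.142*I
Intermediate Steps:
m(j) = sqrt(2)*sqrt(j) (m(j) = sqrt(2*j) = sqrt(2)*sqrt(j))
s(H) = 2 + (2 + H)*(4 + H) (s(H) = 2 + (H + 2)*(H + 4) = 2 + (2 + H)*(4 + H))
(m(-1) + s(-1))**2 = (sqrt(2)*sqrt(-1) + (10 + (-1)**2 + 6*(-1)))**2 = (sqrt(2)*I + (10 + 1 - 6))**2 = (I*sqrt(2) + 5)**2 = (5 + I*sqrt(2))**2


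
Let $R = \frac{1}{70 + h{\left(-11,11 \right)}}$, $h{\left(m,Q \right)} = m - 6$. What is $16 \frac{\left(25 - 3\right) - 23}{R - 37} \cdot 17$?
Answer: $\frac{1802}{245} \approx 7.3551$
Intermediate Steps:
$h{\left(m,Q \right)} = -6 + m$
$R = \frac{1}{53}$ ($R = \frac{1}{70 - 17} = \frac{1}{53} \approx 0.018868$)
$16 \frac{\left(25 - 3\right) - 23}{R - 37} \cdot 17 = 16 \frac{\left(25 - 3\right) - 23}{\frac{1}{53} - 37} \cdot 17 = 16 \frac{22 - 23}{- \frac{1960}{53}} \cdot 17 = 16 \left(\left(-1\right) \left(- \frac{53}{1960}\right)\right) 17 = 16 \cdot \frac{53}{1960} \cdot 17 = \frac{106}{245} \cdot 17 = \frac{1802}{245}$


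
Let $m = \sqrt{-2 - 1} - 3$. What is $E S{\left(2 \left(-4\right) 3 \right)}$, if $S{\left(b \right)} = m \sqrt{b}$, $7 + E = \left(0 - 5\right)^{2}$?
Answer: $- 108 \sqrt{2} - 108 i \sqrt{6} \approx -152.74 - 264.54 i$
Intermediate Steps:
$m = -3 + i \sqrt{3}$ ($m = \sqrt{-3} - 3 = i \sqrt{3} - 3 = -3 + i \sqrt{3} \approx -3.0 + 1.732 i$)
$E = 18$ ($E = -7 + \left(0 - 5\right)^{2} = -7 + \left(-5\right)^{2} = -7 + 25 = 18$)
$S{\left(b \right)} = \sqrt{b} \left(-3 + i \sqrt{3}\right)$ ($S{\left(b \right)} = \left(-3 + i \sqrt{3}\right) \sqrt{b} = \sqrt{b} \left(-3 + i \sqrt{3}\right)$)
$E S{\left(2 \left(-4\right) 3 \right)} = 18 \sqrt{2 \left(-4\right) 3} \left(-3 + i \sqrt{3}\right) = 18 \sqrt{\left(-8\right) 3} \left(-3 + i \sqrt{3}\right) = 18 \sqrt{-24} \left(-3 + i \sqrt{3}\right) = 18 \cdot 2 i \sqrt{6} \left(-3 + i \sqrt{3}\right) = 36 i \sqrt{6} \left(-3 + i \sqrt{3}\right)$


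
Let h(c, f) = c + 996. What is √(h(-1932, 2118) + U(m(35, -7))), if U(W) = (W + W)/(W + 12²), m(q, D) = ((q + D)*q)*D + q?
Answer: I*√4631986294/2227 ≈ 30.561*I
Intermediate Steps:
m(q, D) = q + D*q*(D + q) (m(q, D) = ((D + q)*q)*D + q = (q*(D + q))*D + q = D*q*(D + q) + q = q + D*q*(D + q))
h(c, f) = 996 + c
U(W) = 2*W/(144 + W) (U(W) = (2*W)/(W + 144) = (2*W)/(144 + W) = 2*W/(144 + W))
√(h(-1932, 2118) + U(m(35, -7))) = √((996 - 1932) + 2*(35*(1 + (-7)² - 7*35))/(144 + 35*(1 + (-7)² - 7*35))) = √(-936 + 2*(35*(1 + 49 - 245))/(144 + 35*(1 + 49 - 245))) = √(-936 + 2*(35*(-195))/(144 + 35*(-195))) = √(-936 + 2*(-6825)/(144 - 6825)) = √(-936 + 2*(-6825)/(-6681)) = √(-936 + 2*(-6825)*(-1/6681)) = √(-936 + 4550/2227) = √(-2079922/2227) = I*√4631986294/2227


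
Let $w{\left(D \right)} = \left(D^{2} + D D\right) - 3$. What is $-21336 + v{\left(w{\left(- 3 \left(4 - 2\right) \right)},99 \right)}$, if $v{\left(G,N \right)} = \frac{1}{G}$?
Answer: $- \frac{1472183}{69} \approx -21336.0$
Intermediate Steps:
$w{\left(D \right)} = -3 + 2 D^{2}$ ($w{\left(D \right)} = \left(D^{2} + D^{2}\right) - 3 = 2 D^{2} - 3 = -3 + 2 D^{2}$)
$-21336 + v{\left(w{\left(- 3 \left(4 - 2\right) \right)},99 \right)} = -21336 + \frac{1}{-3 + 2 \left(- 3 \left(4 - 2\right)\right)^{2}} = -21336 + \frac{1}{-3 + 2 \left(\left(-3\right) 2\right)^{2}} = -21336 + \frac{1}{-3 + 2 \left(-6\right)^{2}} = -21336 + \frac{1}{-3 + 2 \cdot 36} = -21336 + \frac{1}{-3 + 72} = -21336 + \frac{1}{69} = - \frac{1472183}{69}$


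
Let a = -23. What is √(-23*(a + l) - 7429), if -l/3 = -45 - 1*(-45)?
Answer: 10*I*√69 ≈ 83.066*I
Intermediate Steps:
l = 0 (l = -3*(-45 - 1*(-45)) = -3*(-45 + 45) = -3*0 = 0)
√(-23*(a + l) - 7429) = √(-23*(-23 + 0) - 7429) = √(-23*(-23) - 7429) = √(529 - 7429) = √(-6900) = 10*I*√69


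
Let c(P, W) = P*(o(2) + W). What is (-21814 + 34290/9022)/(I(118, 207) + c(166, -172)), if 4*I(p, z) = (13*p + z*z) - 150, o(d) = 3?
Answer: 393543236/306671313 ≈ 1.2833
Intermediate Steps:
c(P, W) = P*(3 + W)
I(p, z) = -75/2 + z**2/4 + 13*p/4 (I(p, z) = ((13*p + z*z) - 150)/4 = ((13*p + z**2) - 150)/4 = ((z**2 + 13*p) - 150)/4 = (-150 + z**2 + 13*p)/4 = -75/2 + z**2/4 + 13*p/4)
(-21814 + 34290/9022)/(I(118, 207) + c(166, -172)) = (-21814 + 34290/9022)/((-75/2 + (1/4)*207**2 + (13/4)*118) + 166*(3 - 172)) = (-21814 + 34290*(1/9022))/((-75/2 + (1/4)*42849 + 767/2) + 166*(-169)) = (-21814 + 17145/4511)/((-75/2 + 42849/4 + 767/2) - 28054) = -98385809/(4511*(44233/4 - 28054)) = -98385809/(4511*(-67983/4)) = -98385809/4511*(-4/67983) = 393543236/306671313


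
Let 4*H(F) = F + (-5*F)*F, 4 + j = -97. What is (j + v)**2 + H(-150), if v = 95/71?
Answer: -183794773/10082 ≈ -18230.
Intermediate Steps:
j = -101 (j = -4 - 97 = -101)
v = 95/71 (v = 95*(1/71) = 95/71 ≈ 1.3380)
H(F) = -5*F**2/4 + F/4 (H(F) = (F + (-5*F)*F)/4 = (F - 5*F**2)/4 = -5*F**2/4 + F/4)
(j + v)**2 + H(-150) = (-101 + 95/71)**2 + (1/4)*(-150)*(1 - 5*(-150)) = (-7076/71)**2 + (1/4)*(-150)*(1 + 750) = 50069776/5041 + (1/4)*(-150)*751 = 50069776/5041 - 56325/2 = -183794773/10082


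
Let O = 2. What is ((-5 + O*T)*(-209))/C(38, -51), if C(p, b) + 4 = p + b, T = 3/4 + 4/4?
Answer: -627/34 ≈ -18.441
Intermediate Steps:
T = 7/4 (T = 3*(¼) + 4*(¼) = ¾ + 1 = 7/4 ≈ 1.7500)
C(p, b) = -4 + b + p (C(p, b) = -4 + (p + b) = -4 + (b + p) = -4 + b + p)
((-5 + O*T)*(-209))/C(38, -51) = ((-5 + 2*(7/4))*(-209))/(-4 - 51 + 38) = ((-5 + 7/2)*(-209))/(-17) = -3/2*(-209)*(-1/17) = (627/2)*(-1/17) = -627/34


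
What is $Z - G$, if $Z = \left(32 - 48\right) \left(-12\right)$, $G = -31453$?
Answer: $31645$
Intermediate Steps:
$Z = 192$ ($Z = \left(-16\right) \left(-12\right) = 192$)
$Z - G = 192 - -31453 = 192 + 31453 = 31645$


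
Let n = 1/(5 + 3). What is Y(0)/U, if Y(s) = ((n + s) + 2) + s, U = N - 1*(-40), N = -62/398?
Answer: 3383/63432 ≈ 0.053333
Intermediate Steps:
N = -31/199 (N = -62*1/398 = -31/199 ≈ -0.15578)
n = ⅛ (n = 1/8 = ⅛ ≈ 0.12500)
U = 7929/199 (U = -31/199 - 1*(-40) = -31/199 + 40 = 7929/199 ≈ 39.844)
Y(s) = 17/8 + 2*s (Y(s) = ((⅛ + s) + 2) + s = (17/8 + s) + s = 17/8 + 2*s)
Y(0)/U = (17/8 + 2*0)/(7929/199) = (17/8 + 0)*(199/7929) = (17/8)*(199/7929) = 3383/63432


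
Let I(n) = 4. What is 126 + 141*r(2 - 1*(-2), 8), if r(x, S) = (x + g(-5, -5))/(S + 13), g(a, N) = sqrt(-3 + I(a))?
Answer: 1117/7 ≈ 159.57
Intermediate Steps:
g(a, N) = 1 (g(a, N) = sqrt(-3 + 4) = sqrt(1) = 1)
r(x, S) = (1 + x)/(13 + S) (r(x, S) = (x + 1)/(S + 13) = (1 + x)/(13 + S))
126 + 141*r(2 - 1*(-2), 8) = 126 + 141*((1 + (2 - 1*(-2)))/(13 + 8)) = 126 + 141*((1 + (2 + 2))/21) = 126 + 141*((1 + 4)/21) = 126 + 141*((1/21)*5) = 126 + 141*(5/21) = 126 + 235/7 = 1117/7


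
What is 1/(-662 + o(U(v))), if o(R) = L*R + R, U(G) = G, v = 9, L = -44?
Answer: -1/1049 ≈ -0.00095329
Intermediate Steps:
o(R) = -43*R (o(R) = -44*R + R = -43*R)
1/(-662 + o(U(v))) = 1/(-662 - 43*9) = 1/(-662 - 387) = 1/(-1049) = -1/1049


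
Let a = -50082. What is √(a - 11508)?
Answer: I*√61590 ≈ 248.17*I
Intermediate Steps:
√(a - 11508) = √(-50082 - 11508) = √(-61590) = I*√61590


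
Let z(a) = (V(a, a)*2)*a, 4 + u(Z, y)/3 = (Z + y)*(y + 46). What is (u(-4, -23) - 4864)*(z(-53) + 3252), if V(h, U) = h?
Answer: -59774930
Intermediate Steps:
u(Z, y) = -12 + 3*(46 + y)*(Z + y) (u(Z, y) = -12 + 3*((Z + y)*(y + 46)) = -12 + 3*((Z + y)*(46 + y)) = -12 + 3*((46 + y)*(Z + y)) = -12 + 3*(46 + y)*(Z + y))
z(a) = 2*a² (z(a) = (a*2)*a = (2*a)*a = 2*a²)
(u(-4, -23) - 4864)*(z(-53) + 3252) = ((-12 + 3*(-23)² + 138*(-4) + 138*(-23) + 3*(-4)*(-23)) - 4864)*(2*(-53)² + 3252) = ((-12 + 3*529 - 552 - 3174 + 276) - 4864)*(2*2809 + 3252) = ((-12 + 1587 - 552 - 3174 + 276) - 4864)*(5618 + 3252) = (-1875 - 4864)*8870 = -6739*8870 = -59774930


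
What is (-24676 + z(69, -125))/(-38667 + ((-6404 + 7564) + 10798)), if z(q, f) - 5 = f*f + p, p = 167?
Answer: 8879/26709 ≈ 0.33243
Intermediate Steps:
z(q, f) = 172 + f**2 (z(q, f) = 5 + (f*f + 167) = 5 + (f**2 + 167) = 5 + (167 + f**2) = 172 + f**2)
(-24676 + z(69, -125))/(-38667 + ((-6404 + 7564) + 10798)) = (-24676 + (172 + (-125)**2))/(-38667 + ((-6404 + 7564) + 10798)) = (-24676 + (172 + 15625))/(-38667 + (1160 + 10798)) = (-24676 + 15797)/(-38667 + 11958) = -8879/(-26709) = -8879*(-1/26709) = 8879/26709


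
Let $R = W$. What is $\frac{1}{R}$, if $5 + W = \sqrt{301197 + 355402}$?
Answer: $\frac{5}{656574} + \frac{\sqrt{656599}}{656574} \approx 0.0012418$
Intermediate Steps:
$W = -5 + \sqrt{656599}$ ($W = -5 + \sqrt{301197 + 355402} = -5 + \sqrt{656599} \approx 805.31$)
$R = -5 + \sqrt{656599} \approx 805.31$
$\frac{1}{R} = \frac{1}{-5 + \sqrt{656599}}$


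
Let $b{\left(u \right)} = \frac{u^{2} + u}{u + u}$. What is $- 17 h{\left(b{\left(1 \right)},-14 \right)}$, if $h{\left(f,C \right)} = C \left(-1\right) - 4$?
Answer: $-170$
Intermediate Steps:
$b{\left(u \right)} = \frac{u + u^{2}}{2 u}$
$h{\left(f,C \right)} = -4 - C$ ($h{\left(f,C \right)} = - C - 4 = -4 - C$)
$- 17 h{\left(b{\left(1 \right)},-14 \right)} = - 17 \left(-4 - -14\right) = - 17 \left(-4 + 14\right) = \left(-17\right) 10 = -170$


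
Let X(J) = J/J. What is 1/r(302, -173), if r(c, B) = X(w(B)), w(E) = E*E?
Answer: 1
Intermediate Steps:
w(E) = E²
X(J) = 1
r(c, B) = 1
1/r(302, -173) = 1/1 = 1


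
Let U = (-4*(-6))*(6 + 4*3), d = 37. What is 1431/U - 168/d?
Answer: -727/592 ≈ -1.2280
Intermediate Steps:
U = 432 (U = 24*(6 + 12) = 24*18 = 432)
1431/U - 168/d = 1431/432 - 168/37 = 1431*(1/432) - 168*1/37 = 53/16 - 168/37 = -727/592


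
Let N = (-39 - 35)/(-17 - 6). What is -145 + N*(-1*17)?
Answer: -4593/23 ≈ -199.70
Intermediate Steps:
N = 74/23 (N = -74/(-23) = -74*(-1/23) = 74/23 ≈ 3.2174)
-145 + N*(-1*17) = -145 + 74*(-1*17)/23 = -145 + (74/23)*(-17) = -145 - 1258/23 = -4593/23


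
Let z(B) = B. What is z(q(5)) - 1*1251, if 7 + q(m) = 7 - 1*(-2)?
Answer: -1249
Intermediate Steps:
q(m) = 2 (q(m) = -7 + (7 - 1*(-2)) = -7 + (7 + 2) = -7 + 9 = 2)
z(q(5)) - 1*1251 = 2 - 1*1251 = 2 - 1251 = -1249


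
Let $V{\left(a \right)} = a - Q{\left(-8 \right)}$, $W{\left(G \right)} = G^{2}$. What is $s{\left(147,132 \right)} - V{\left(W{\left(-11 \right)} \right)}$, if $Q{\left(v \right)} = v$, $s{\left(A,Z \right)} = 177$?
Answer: $48$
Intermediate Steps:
$V{\left(a \right)} = 8 + a$ ($V{\left(a \right)} = a - -8 = a + 8 = 8 + a$)
$s{\left(147,132 \right)} - V{\left(W{\left(-11 \right)} \right)} = 177 - \left(8 + \left(-11\right)^{2}\right) = 177 - \left(8 + 121\right) = 177 - 129 = 48$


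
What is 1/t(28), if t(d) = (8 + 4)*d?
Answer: 1/336 ≈ 0.0029762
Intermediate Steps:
t(d) = 12*d
1/t(28) = 1/(12*28) = 1/336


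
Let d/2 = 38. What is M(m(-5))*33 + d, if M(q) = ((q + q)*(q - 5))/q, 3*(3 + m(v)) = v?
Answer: -562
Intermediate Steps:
m(v) = -3 + v/3
d = 76 (d = 2*38 = 76)
M(q) = -10 + 2*q (M(q) = ((2*q)*(-5 + q))/q = (2*q*(-5 + q))/q = -10 + 2*q)
M(m(-5))*33 + d = (-10 + 2*(-3 + (⅓)*(-5)))*33 + 76 = (-10 + 2*(-3 - 5/3))*33 + 76 = (-10 + 2*(-14/3))*33 + 76 = (-10 - 28/3)*33 + 76 = -58/3*33 + 76 = -638 + 76 = -562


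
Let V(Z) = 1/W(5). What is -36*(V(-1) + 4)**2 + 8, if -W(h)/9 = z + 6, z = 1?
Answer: -248476/441 ≈ -563.44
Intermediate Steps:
W(h) = -63 (W(h) = -9*(1 + 6) = -9*7 = -63)
V(Z) = -1/63 (V(Z) = 1/(-63) = -1/63)
-36*(V(-1) + 4)**2 + 8 = -36*(-1/63 + 4)**2 + 8 = -36*(251/63)**2 + 8 = -36*63001/3969 + 8 = -252004/441 + 8 = -248476/441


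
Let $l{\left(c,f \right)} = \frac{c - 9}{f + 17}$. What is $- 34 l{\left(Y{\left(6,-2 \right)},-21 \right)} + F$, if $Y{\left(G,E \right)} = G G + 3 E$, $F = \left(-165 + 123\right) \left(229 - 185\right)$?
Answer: $- \frac{3339}{2} \approx -1669.5$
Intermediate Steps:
$F = -1848$ ($F = \left(-42\right) 44 = -1848$)
$Y{\left(G,E \right)} = G^{2} + 3 E$
$l{\left(c,f \right)} = \frac{-9 + c}{17 + f}$
$- 34 l{\left(Y{\left(6,-2 \right)},-21 \right)} + F = - 34 \frac{-9 + \left(6^{2} + 3 \left(-2\right)\right)}{17 - 21} - 1848 = - 34 \frac{-9 + \left(36 - 6\right)}{-4} - 1848 = - 34 \left(- \frac{-9 + 30}{4}\right) - 1848 = - 34 \left(\left(- \frac{1}{4}\right) 21\right) - 1848 = \left(-34\right) \left(- \frac{21}{4}\right) - 1848 = \frac{357}{2} - 1848 = - \frac{3339}{2}$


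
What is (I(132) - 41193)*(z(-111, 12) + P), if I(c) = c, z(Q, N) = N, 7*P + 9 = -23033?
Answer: 942678438/7 ≈ 1.3467e+8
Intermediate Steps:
P = -23042/7 (P = -9/7 + (⅐)*(-23033) = -9/7 - 23033/7 = -23042/7 ≈ -3291.7)
(I(132) - 41193)*(z(-111, 12) + P) = (132 - 41193)*(12 - 23042/7) = -41061*(-22958/7) = 942678438/7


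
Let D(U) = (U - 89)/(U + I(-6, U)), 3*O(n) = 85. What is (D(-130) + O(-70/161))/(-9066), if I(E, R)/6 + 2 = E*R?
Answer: -385073/123424524 ≈ -0.0031199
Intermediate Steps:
I(E, R) = -12 + 6*E*R (I(E, R) = -12 + 6*(E*R) = -12 + 6*E*R)
O(n) = 85/3 (O(n) = (1/3)*85 = 85/3)
D(U) = (-89 + U)/(-12 - 35*U) (D(U) = (U - 89)/(U + (-12 + 6*(-6)*U)) = (-89 + U)/(U + (-12 - 36*U)) = (-89 + U)/(-12 - 35*U))
(D(-130) + O(-70/161))/(-9066) = ((89 - 1*(-130))/(12 + 35*(-130)) + 85/3)/(-9066) = ((89 + 130)/(12 - 4550) + 85/3)*(-1/9066) = (219/(-4538) + 85/3)*(-1/9066) = (-1/4538*219 + 85/3)*(-1/9066) = (-219/4538 + 85/3)*(-1/9066) = (385073/13614)*(-1/9066) = -385073/123424524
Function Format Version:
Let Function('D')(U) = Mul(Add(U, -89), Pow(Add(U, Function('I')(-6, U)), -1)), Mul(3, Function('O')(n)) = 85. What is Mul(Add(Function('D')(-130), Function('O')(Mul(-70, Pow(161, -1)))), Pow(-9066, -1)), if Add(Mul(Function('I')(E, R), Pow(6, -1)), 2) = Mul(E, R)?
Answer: Rational(-385073, 123424524) ≈ -0.0031199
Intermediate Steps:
Function('I')(E, R) = Add(-12, Mul(6, E, R)) (Function('I')(E, R) = Add(-12, Mul(6, Mul(E, R))) = Add(-12, Mul(6, E, R)))
Function('O')(n) = Rational(85, 3) (Function('O')(n) = Mul(Rational(1, 3), 85) = Rational(85, 3))
Function('D')(U) = Mul(Pow(Add(-12, Mul(-35, U)), -1), Add(-89, U)) (Function('D')(U) = Mul(Add(U, -89), Pow(Add(U, Add(-12, Mul(6, -6, U))), -1)) = Mul(Add(-89, U), Pow(Add(U, Add(-12, Mul(-36, U))), -1)) = Mul(Add(-89, U), Pow(Add(-12, Mul(-35, U)), -1)) = Mul(Pow(Add(-12, Mul(-35, U)), -1), Add(-89, U)))
Mul(Add(Function('D')(-130), Function('O')(Mul(-70, Pow(161, -1)))), Pow(-9066, -1)) = Mul(Add(Mul(Pow(Add(12, Mul(35, -130)), -1), Add(89, Mul(-1, -130))), Rational(85, 3)), Pow(-9066, -1)) = Mul(Add(Mul(Pow(Add(12, -4550), -1), Add(89, 130)), Rational(85, 3)), Rational(-1, 9066)) = Mul(Add(Mul(Pow(-4538, -1), 219), Rational(85, 3)), Rational(-1, 9066)) = Mul(Add(Mul(Rational(-1, 4538), 219), Rational(85, 3)), Rational(-1, 9066)) = Mul(Add(Rational(-219, 4538), Rational(85, 3)), Rational(-1, 9066)) = Mul(Rational(385073, 13614), Rational(-1, 9066)) = Rational(-385073, 123424524)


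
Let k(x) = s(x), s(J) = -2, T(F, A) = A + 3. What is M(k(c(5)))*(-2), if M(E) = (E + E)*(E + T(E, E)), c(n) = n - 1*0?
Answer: -8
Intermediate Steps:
T(F, A) = 3 + A
c(n) = n (c(n) = n + 0 = n)
k(x) = -2
M(E) = 2*E*(3 + 2*E) (M(E) = (E + E)*(E + (3 + E)) = (2*E)*(3 + 2*E) = 2*E*(3 + 2*E))
M(k(c(5)))*(-2) = (2*(-2)*(3 + 2*(-2)))*(-2) = (2*(-2)*(3 - 4))*(-2) = (2*(-2)*(-1))*(-2) = 4*(-2) = -8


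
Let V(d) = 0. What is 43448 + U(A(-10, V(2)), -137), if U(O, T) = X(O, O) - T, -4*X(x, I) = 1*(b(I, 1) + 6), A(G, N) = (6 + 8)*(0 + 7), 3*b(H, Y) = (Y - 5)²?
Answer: 261493/6 ≈ 43582.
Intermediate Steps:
b(H, Y) = (-5 + Y)²/3 (b(H, Y) = (Y - 5)²/3 = (-5 + Y)²/3)
A(G, N) = 98 (A(G, N) = 14*7 = 98)
X(x, I) = -17/6 (X(x, I) = -((-5 + 1)²/3 + 6)/4 = -((⅓)*(-4)² + 6)/4 = -((⅓)*16 + 6)/4 = -(16/3 + 6)/4 = -34/(4*3) = -¼*34/3 = -17/6)
U(O, T) = -17/6 - T
43448 + U(A(-10, V(2)), -137) = 43448 + (-17/6 - 1*(-137)) = 43448 + (-17/6 + 137) = 43448 + 805/6 = 261493/6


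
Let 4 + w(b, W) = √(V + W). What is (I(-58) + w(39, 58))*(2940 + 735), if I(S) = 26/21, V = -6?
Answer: -10150 + 7350*√13 ≈ 16351.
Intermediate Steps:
I(S) = 26/21 (I(S) = 26*(1/21) = 26/21)
w(b, W) = -4 + √(-6 + W)
(I(-58) + w(39, 58))*(2940 + 735) = (26/21 + (-4 + √(-6 + 58)))*(2940 + 735) = (26/21 + (-4 + √52))*3675 = (26/21 + (-4 + 2*√13))*3675 = (-58/21 + 2*√13)*3675 = -10150 + 7350*√13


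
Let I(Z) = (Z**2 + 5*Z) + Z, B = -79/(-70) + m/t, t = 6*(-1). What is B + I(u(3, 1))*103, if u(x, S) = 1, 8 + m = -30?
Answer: 152977/210 ≈ 728.46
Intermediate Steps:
m = -38 (m = -8 - 30 = -38)
t = -6
B = 1567/210 (B = -79/(-70) - 38/(-6) = -79*(-1/70) - 38*(-1/6) = 79/70 + 19/3 = 1567/210 ≈ 7.4619)
I(Z) = Z**2 + 6*Z
B + I(u(3, 1))*103 = 1567/210 + (1*(6 + 1))*103 = 1567/210 + (1*7)*103 = 1567/210 + 7*103 = 1567/210 + 721 = 152977/210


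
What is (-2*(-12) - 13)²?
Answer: 121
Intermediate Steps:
(-2*(-12) - 13)² = (24 - 13)² = 11² = 121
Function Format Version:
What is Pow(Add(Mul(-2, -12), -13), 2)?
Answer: 121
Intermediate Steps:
Pow(Add(Mul(-2, -12), -13), 2) = Pow(Add(24, -13), 2) = Pow(11, 2) = 121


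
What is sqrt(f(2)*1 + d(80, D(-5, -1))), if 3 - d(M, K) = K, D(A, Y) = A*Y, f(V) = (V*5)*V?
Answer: 3*sqrt(2) ≈ 4.2426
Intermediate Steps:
f(V) = 5*V**2 (f(V) = (5*V)*V = 5*V**2)
d(M, K) = 3 - K
sqrt(f(2)*1 + d(80, D(-5, -1))) = sqrt((5*2**2)*1 + (3 - (-5)*(-1))) = sqrt((5*4)*1 + (3 - 1*5)) = sqrt(20*1 + (3 - 5)) = sqrt(20 - 2) = sqrt(18) = 3*sqrt(2)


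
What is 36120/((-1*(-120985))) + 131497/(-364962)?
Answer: -545347421/8830985514 ≈ -0.061754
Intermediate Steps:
36120/((-1*(-120985))) + 131497/(-364962) = 36120/120985 + 131497*(-1/364962) = 36120*(1/120985) - 131497/364962 = 7224/24197 - 131497/364962 = -545347421/8830985514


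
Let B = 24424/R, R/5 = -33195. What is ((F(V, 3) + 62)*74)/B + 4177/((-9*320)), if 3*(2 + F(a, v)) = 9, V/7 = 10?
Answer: -278571914381/8792640 ≈ -31682.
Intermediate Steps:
R = -165975 (R = 5*(-33195) = -165975)
V = 70 (V = 7*10 = 70)
F(a, v) = 1 (F(a, v) = -2 + (⅓)*9 = -2 + 3 = 1)
B = -24424/165975 (B = 24424/(-165975) = 24424*(-1/165975) = -24424/165975 ≈ -0.14715)
((F(V, 3) + 62)*74)/B + 4177/((-9*320)) = ((1 + 62)*74)/(-24424/165975) + 4177/((-9*320)) = (63*74)*(-165975/24424) + 4177/(-2880) = 4662*(-165975/24424) + 4177*(-1/2880) = -386887725/12212 - 4177/2880 = -278571914381/8792640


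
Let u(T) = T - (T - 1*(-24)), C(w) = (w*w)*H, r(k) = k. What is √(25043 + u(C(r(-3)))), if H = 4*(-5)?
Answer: √25019 ≈ 158.17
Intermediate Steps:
H = -20
C(w) = -20*w² (C(w) = (w*w)*(-20) = w²*(-20) = -20*w²)
u(T) = -24 (u(T) = T - (T + 24) = T - (24 + T) = T + (-24 - T) = -24)
√(25043 + u(C(r(-3)))) = √(25043 - 24) = √25019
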